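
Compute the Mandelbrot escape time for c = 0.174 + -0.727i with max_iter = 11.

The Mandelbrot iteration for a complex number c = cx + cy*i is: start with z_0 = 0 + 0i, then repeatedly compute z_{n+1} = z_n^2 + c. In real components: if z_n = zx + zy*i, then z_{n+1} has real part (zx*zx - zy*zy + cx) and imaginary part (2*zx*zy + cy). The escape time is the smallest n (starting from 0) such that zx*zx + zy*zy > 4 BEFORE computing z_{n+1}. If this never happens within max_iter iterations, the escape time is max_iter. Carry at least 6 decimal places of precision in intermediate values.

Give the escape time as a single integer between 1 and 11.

z_0 = 0 + 0i, c = 0.1740 + -0.7270i
Iter 1: z = 0.1740 + -0.7270i, |z|^2 = 0.5588
Iter 2: z = -0.3243 + -0.9800i, |z|^2 = 1.0655
Iter 3: z = -0.6813 + -0.0915i, |z|^2 = 0.4725
Iter 4: z = 0.6297 + -0.6024i, |z|^2 = 0.7594
Iter 5: z = 0.2077 + -1.4857i, |z|^2 = 2.2504
Iter 6: z = -1.9901 + -1.3442i, |z|^2 = 5.7673
Escaped at iteration 6

Answer: 6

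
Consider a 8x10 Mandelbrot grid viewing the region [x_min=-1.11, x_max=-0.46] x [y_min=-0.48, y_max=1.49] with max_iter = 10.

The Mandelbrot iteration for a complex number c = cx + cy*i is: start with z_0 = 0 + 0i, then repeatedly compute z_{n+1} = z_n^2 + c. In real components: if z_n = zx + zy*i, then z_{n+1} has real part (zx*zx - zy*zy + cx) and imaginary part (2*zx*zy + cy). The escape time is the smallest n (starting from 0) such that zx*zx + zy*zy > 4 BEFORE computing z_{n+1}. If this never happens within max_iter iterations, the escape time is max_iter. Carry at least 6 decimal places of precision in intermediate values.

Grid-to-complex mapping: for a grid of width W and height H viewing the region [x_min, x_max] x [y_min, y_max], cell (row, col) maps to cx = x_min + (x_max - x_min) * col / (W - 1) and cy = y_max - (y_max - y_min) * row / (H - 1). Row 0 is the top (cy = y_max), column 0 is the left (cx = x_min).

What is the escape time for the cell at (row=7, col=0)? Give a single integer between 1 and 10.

Answer: 10

Derivation:
z_0 = 0 + 0i, c = -1.1100 + -0.0422i
Iter 1: z = -1.1100 + -0.0422i, |z|^2 = 1.2339
Iter 2: z = 0.1203 + 0.0515i, |z|^2 = 0.0171
Iter 3: z = -1.0982 + -0.0298i, |z|^2 = 1.2069
Iter 4: z = 0.0951 + 0.0233i, |z|^2 = 0.0096
Iter 5: z = -1.1015 + -0.0378i, |z|^2 = 1.2147
Iter 6: z = 0.1019 + 0.0410i, |z|^2 = 0.0121
Iter 7: z = -1.1013 + -0.0339i, |z|^2 = 1.2140
Iter 8: z = 0.1017 + 0.0324i, |z|^2 = 0.0114
Iter 9: z = -1.1007 + -0.0356i, |z|^2 = 1.2128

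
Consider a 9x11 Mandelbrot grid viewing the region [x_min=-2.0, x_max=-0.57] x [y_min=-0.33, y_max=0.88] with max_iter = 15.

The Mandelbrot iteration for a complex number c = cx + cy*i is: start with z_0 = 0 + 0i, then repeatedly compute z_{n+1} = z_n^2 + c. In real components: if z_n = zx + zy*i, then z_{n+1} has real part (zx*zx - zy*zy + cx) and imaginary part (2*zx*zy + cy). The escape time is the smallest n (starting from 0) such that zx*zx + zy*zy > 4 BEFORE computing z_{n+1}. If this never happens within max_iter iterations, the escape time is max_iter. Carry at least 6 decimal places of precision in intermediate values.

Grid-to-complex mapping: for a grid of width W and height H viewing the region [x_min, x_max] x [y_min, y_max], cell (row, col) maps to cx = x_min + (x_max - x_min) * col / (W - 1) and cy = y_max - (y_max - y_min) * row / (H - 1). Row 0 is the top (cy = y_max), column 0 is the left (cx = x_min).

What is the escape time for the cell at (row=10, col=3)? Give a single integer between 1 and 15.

z_0 = 0 + 0i, c = -1.4637 + -0.3300i
Iter 1: z = -1.4637 + -0.3300i, |z|^2 = 2.2515
Iter 2: z = 0.5699 + 0.6361i, |z|^2 = 0.7294
Iter 3: z = -1.5435 + 0.3950i, |z|^2 = 2.5386
Iter 4: z = 0.7627 + -1.5494i, |z|^2 = 2.9825
Iter 5: z = -3.2828 + -2.6936i, |z|^2 = 18.0322
Escaped at iteration 5

Answer: 5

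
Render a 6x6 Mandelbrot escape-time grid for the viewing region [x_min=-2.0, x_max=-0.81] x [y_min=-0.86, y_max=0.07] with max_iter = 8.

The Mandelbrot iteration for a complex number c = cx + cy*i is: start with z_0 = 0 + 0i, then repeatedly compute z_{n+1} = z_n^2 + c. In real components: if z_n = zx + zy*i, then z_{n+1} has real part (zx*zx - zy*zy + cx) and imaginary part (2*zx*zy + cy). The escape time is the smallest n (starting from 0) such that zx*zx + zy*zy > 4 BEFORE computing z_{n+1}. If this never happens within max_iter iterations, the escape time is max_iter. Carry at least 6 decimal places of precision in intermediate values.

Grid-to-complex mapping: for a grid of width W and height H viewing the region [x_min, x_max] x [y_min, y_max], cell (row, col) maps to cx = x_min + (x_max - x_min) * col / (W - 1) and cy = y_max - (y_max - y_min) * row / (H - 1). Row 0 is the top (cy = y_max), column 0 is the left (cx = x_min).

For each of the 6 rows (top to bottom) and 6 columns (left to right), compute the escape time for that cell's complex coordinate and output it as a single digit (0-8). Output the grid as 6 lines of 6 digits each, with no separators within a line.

(row=0, col=0): c = -2.0000 + 0.0700i → escape time 1
(row=0, col=1): c = -1.7620 + 0.0700i → escape time 6
(row=0, col=2): c = -1.5240 + 0.0700i → escape time 7
(row=0, col=3): c = -1.2860 + 0.0700i → escape time 8
(row=0, col=4): c = -1.0480 + 0.0700i → escape time 8
(row=0, col=5): c = -0.8100 + 0.0700i → escape time 8
(row=1, col=0): c = -2.0000 + -0.1160i → escape time 1
(row=1, col=1): c = -1.7620 + -0.1160i → escape time 4
(row=1, col=2): c = -1.5240 + -0.1160i → escape time 6
(row=1, col=3): c = -1.2860 + -0.1160i → escape time 8
(row=1, col=4): c = -1.0480 + -0.1160i → escape time 8
(row=1, col=5): c = -0.8100 + -0.1160i → escape time 8
(row=2, col=0): c = -2.0000 + -0.3020i → escape time 1
(row=2, col=1): c = -1.7620 + -0.3020i → escape time 4
(row=2, col=2): c = -1.5240 + -0.3020i → escape time 5
(row=2, col=3): c = -1.2860 + -0.3020i → escape time 8
(row=2, col=4): c = -1.0480 + -0.3020i → escape time 8
(row=2, col=5): c = -0.8100 + -0.3020i → escape time 8
(row=3, col=0): c = -2.0000 + -0.4880i → escape time 1
(row=3, col=1): c = -1.7620 + -0.4880i → escape time 3
(row=3, col=2): c = -1.5240 + -0.4880i → escape time 3
(row=3, col=3): c = -1.2860 + -0.4880i → escape time 4
(row=3, col=4): c = -1.0480 + -0.4880i → escape time 5
(row=3, col=5): c = -0.8100 + -0.4880i → escape time 6
(row=4, col=0): c = -2.0000 + -0.6740i → escape time 1
(row=4, col=1): c = -1.7620 + -0.6740i → escape time 3
(row=4, col=2): c = -1.5240 + -0.6740i → escape time 3
(row=4, col=3): c = -1.2860 + -0.6740i → escape time 3
(row=4, col=4): c = -1.0480 + -0.6740i → escape time 4
(row=4, col=5): c = -0.8100 + -0.6740i → escape time 5
(row=5, col=0): c = -2.0000 + -0.8600i → escape time 1
(row=5, col=1): c = -1.7620 + -0.8600i → escape time 2
(row=5, col=2): c = -1.5240 + -0.8600i → escape time 3
(row=5, col=3): c = -1.2860 + -0.8600i → escape time 3
(row=5, col=4): c = -1.0480 + -0.8600i → escape time 3
(row=5, col=5): c = -0.8100 + -0.8600i → escape time 4

Answer: 167888
146888
145888
133456
133345
123334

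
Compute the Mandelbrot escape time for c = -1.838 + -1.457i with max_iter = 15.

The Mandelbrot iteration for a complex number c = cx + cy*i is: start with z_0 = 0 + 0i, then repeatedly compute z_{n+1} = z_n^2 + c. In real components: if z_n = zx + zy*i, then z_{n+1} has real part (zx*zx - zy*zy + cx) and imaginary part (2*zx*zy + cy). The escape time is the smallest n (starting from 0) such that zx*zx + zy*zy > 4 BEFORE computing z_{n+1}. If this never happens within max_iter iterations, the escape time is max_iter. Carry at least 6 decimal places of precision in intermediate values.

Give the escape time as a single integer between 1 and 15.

z_0 = 0 + 0i, c = -1.8380 + -1.4570i
Iter 1: z = -1.8380 + -1.4570i, |z|^2 = 5.5011
Escaped at iteration 1

Answer: 1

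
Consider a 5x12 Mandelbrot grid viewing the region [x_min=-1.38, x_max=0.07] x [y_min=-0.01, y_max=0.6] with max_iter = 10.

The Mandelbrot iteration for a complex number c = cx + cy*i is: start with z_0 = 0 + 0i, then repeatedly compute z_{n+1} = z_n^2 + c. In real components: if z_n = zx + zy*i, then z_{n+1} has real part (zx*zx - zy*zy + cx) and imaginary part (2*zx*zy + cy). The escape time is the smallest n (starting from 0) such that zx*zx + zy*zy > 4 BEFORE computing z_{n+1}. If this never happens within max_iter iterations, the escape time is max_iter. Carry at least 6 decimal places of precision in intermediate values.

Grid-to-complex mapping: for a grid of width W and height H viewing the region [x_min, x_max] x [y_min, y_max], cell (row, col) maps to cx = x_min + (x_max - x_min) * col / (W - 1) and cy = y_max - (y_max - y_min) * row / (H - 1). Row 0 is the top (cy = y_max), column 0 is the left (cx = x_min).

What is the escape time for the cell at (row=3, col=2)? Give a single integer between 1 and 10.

z_0 = 0 + 0i, c = -0.6550 + 0.4336i
Iter 1: z = -0.6550 + 0.4336i, |z|^2 = 0.6171
Iter 2: z = -0.4140 + -0.1344i, |z|^2 = 0.1895
Iter 3: z = -0.5017 + 0.5449i, |z|^2 = 0.5486
Iter 4: z = -0.7003 + -0.1131i, |z|^2 = 0.5032
Iter 5: z = -0.1774 + 0.5921i, |z|^2 = 0.3820
Iter 6: z = -0.9741 + 0.2236i, |z|^2 = 0.9988
Iter 7: z = 0.2439 + -0.0020i, |z|^2 = 0.0595
Iter 8: z = -0.5955 + 0.4327i, |z|^2 = 0.5419
Iter 9: z = -0.4875 + -0.0817i, |z|^2 = 0.2444

Answer: 10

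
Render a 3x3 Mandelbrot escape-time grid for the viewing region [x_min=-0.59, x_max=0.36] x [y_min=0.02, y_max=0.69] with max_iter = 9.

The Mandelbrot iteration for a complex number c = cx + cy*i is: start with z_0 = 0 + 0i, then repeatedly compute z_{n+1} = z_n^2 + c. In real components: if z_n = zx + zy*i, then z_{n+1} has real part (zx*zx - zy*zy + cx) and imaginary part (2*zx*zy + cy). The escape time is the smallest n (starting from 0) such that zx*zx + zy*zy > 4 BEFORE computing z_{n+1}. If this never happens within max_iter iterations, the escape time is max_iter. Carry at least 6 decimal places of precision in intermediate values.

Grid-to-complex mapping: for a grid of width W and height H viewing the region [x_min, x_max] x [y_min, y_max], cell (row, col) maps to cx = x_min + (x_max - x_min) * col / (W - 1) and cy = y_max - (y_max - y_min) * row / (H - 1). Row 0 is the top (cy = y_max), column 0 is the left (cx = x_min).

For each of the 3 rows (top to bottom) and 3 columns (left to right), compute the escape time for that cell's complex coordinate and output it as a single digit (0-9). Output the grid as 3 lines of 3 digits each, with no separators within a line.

Answer: 999
999
998

Derivation:
(row=0, col=0): c = -0.5900 + 0.6900i → escape time 9
(row=0, col=1): c = -0.1150 + 0.6900i → escape time 9
(row=0, col=2): c = 0.3600 + 0.6900i → escape time 9
(row=1, col=0): c = -0.5900 + 0.3550i → escape time 9
(row=1, col=1): c = -0.1150 + 0.3550i → escape time 9
(row=1, col=2): c = 0.3600 + 0.3550i → escape time 9
(row=2, col=0): c = -0.5900 + 0.0200i → escape time 9
(row=2, col=1): c = -0.1150 + 0.0200i → escape time 9
(row=2, col=2): c = 0.3600 + 0.0200i → escape time 8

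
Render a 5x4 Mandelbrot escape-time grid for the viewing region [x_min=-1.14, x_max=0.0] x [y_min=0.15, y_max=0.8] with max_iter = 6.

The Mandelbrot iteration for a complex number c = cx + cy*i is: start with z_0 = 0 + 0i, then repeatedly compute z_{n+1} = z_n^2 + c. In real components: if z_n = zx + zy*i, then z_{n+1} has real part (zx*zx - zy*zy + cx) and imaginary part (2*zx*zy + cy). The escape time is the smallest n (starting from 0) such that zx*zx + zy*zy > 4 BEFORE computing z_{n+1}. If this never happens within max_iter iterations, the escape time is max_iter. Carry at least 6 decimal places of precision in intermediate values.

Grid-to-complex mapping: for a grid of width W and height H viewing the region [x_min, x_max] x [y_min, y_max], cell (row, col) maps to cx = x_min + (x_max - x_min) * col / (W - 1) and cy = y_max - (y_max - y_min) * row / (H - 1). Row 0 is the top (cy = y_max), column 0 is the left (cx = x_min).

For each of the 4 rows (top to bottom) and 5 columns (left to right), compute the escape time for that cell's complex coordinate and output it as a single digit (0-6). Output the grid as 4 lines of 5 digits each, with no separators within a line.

(row=0, col=0): c = -1.1400 + 0.8000i → escape time 3
(row=0, col=1): c = -0.8550 + 0.8000i → escape time 4
(row=0, col=2): c = -0.5700 + 0.8000i → escape time 5
(row=0, col=3): c = -0.2850 + 0.8000i → escape time 6
(row=0, col=4): c = 0.0000 + 0.8000i → escape time 6
(row=1, col=0): c = -1.1400 + 0.5833i → escape time 4
(row=1, col=1): c = -0.8550 + 0.5833i → escape time 5
(row=1, col=2): c = -0.5700 + 0.5833i → escape time 6
(row=1, col=3): c = -0.2850 + 0.5833i → escape time 6
(row=1, col=4): c = 0.0000 + 0.5833i → escape time 6
(row=2, col=0): c = -1.1400 + 0.3667i → escape time 6
(row=2, col=1): c = -0.8550 + 0.3667i → escape time 6
(row=2, col=2): c = -0.5700 + 0.3667i → escape time 6
(row=2, col=3): c = -0.2850 + 0.3667i → escape time 6
(row=2, col=4): c = 0.0000 + 0.3667i → escape time 6
(row=3, col=0): c = -1.1400 + 0.1500i → escape time 6
(row=3, col=1): c = -0.8550 + 0.1500i → escape time 6
(row=3, col=2): c = -0.5700 + 0.1500i → escape time 6
(row=3, col=3): c = -0.2850 + 0.1500i → escape time 6
(row=3, col=4): c = 0.0000 + 0.1500i → escape time 6

Answer: 34566
45666
66666
66666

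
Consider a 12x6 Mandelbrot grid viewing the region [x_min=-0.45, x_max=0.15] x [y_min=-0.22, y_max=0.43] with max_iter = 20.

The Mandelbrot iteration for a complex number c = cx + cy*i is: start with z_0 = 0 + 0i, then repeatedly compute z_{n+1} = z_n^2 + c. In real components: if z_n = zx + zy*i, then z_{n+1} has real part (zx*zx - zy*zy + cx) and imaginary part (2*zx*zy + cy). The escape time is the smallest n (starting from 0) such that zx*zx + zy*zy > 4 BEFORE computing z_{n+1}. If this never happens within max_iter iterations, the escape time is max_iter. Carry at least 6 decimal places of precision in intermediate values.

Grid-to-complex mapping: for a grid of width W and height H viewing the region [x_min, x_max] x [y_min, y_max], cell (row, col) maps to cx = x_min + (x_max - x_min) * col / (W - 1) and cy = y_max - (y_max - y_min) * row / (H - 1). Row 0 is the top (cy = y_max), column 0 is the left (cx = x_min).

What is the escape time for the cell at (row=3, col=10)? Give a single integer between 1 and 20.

z_0 = 0 + 0i, c = 0.0955 + 0.0400i
Iter 1: z = 0.0955 + 0.0400i, |z|^2 = 0.0107
Iter 2: z = 0.1030 + 0.0476i, |z|^2 = 0.0129
Iter 3: z = 0.1038 + 0.0498i, |z|^2 = 0.0133
Iter 4: z = 0.1037 + 0.0503i, |z|^2 = 0.0133
Iter 5: z = 0.1037 + 0.0504i, |z|^2 = 0.0133
Iter 6: z = 0.1037 + 0.0505i, |z|^2 = 0.0133
Iter 7: z = 0.1037 + 0.0505i, |z|^2 = 0.0133
Iter 8: z = 0.1037 + 0.0505i, |z|^2 = 0.0133
Iter 9: z = 0.1037 + 0.0505i, |z|^2 = 0.0133
Iter 10: z = 0.1037 + 0.0505i, |z|^2 = 0.0133
Iter 11: z = 0.1037 + 0.0505i, |z|^2 = 0.0133
Iter 12: z = 0.1037 + 0.0505i, |z|^2 = 0.0133
Iter 13: z = 0.1037 + 0.0505i, |z|^2 = 0.0133
Iter 14: z = 0.1037 + 0.0505i, |z|^2 = 0.0133
Iter 15: z = 0.1037 + 0.0505i, |z|^2 = 0.0133
Iter 16: z = 0.1037 + 0.0505i, |z|^2 = 0.0133
Iter 17: z = 0.1037 + 0.0505i, |z|^2 = 0.0133
Iter 18: z = 0.1037 + 0.0505i, |z|^2 = 0.0133
Iter 19: z = 0.1037 + 0.0505i, |z|^2 = 0.0133

Answer: 20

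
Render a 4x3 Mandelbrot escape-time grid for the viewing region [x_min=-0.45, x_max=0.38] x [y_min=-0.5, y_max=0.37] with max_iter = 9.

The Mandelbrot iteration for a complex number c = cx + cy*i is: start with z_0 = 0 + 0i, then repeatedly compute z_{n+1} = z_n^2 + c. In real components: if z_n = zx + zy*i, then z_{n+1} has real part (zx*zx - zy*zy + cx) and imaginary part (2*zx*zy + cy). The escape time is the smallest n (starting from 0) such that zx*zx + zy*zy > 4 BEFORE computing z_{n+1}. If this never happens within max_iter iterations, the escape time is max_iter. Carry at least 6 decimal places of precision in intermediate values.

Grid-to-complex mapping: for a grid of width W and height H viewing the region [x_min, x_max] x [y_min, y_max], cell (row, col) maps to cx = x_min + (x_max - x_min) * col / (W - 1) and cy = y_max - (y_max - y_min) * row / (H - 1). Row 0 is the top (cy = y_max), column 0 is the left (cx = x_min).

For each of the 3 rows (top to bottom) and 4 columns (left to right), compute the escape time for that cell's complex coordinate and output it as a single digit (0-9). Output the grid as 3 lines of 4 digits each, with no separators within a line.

Answer: 9999
9998
9998

Derivation:
(row=0, col=0): c = -0.4500 + 0.3700i → escape time 9
(row=0, col=1): c = -0.1733 + 0.3700i → escape time 9
(row=0, col=2): c = 0.1033 + 0.3700i → escape time 9
(row=0, col=3): c = 0.3800 + 0.3700i → escape time 9
(row=1, col=0): c = -0.4500 + -0.0650i → escape time 9
(row=1, col=1): c = -0.1733 + -0.0650i → escape time 9
(row=1, col=2): c = 0.1033 + -0.0650i → escape time 9
(row=1, col=3): c = 0.3800 + -0.0650i → escape time 8
(row=2, col=0): c = -0.4500 + -0.5000i → escape time 9
(row=2, col=1): c = -0.1733 + -0.5000i → escape time 9
(row=2, col=2): c = 0.1033 + -0.5000i → escape time 9
(row=2, col=3): c = 0.3800 + -0.5000i → escape time 8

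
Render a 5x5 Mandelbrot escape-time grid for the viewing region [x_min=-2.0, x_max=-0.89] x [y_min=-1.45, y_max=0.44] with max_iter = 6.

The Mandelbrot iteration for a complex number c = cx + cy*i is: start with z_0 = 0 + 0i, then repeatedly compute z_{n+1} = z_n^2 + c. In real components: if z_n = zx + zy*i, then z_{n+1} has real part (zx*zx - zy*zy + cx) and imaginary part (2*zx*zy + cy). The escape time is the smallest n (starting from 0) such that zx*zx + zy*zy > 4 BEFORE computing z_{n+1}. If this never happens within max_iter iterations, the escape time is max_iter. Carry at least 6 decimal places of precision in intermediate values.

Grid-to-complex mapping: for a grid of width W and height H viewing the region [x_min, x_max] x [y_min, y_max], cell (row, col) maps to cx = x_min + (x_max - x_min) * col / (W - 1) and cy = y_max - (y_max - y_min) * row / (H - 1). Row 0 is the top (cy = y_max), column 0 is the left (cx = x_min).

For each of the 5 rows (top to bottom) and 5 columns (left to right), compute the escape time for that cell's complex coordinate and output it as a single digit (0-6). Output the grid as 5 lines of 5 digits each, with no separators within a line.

(row=0, col=0): c = -2.0000 + 0.4400i → escape time 1
(row=0, col=1): c = -1.7225 + 0.4400i → escape time 3
(row=0, col=2): c = -1.4450 + 0.4400i → escape time 4
(row=0, col=3): c = -1.1675 + 0.4400i → escape time 6
(row=0, col=4): c = -0.8900 + 0.4400i → escape time 6
(row=1, col=0): c = -2.0000 + -0.0325i → escape time 1
(row=1, col=1): c = -1.7225 + -0.0325i → escape time 6
(row=1, col=2): c = -1.4450 + -0.0325i → escape time 6
(row=1, col=3): c = -1.1675 + -0.0325i → escape time 6
(row=1, col=4): c = -0.8900 + -0.0325i → escape time 6
(row=2, col=0): c = -2.0000 + -0.5050i → escape time 1
(row=2, col=1): c = -1.7225 + -0.5050i → escape time 3
(row=2, col=2): c = -1.4450 + -0.5050i → escape time 3
(row=2, col=3): c = -1.1675 + -0.5050i → escape time 5
(row=2, col=4): c = -0.8900 + -0.5050i → escape time 5
(row=3, col=0): c = -2.0000 + -0.9775i → escape time 1
(row=3, col=1): c = -1.7225 + -0.9775i → escape time 2
(row=3, col=2): c = -1.4450 + -0.9775i → escape time 3
(row=3, col=3): c = -1.1675 + -0.9775i → escape time 3
(row=3, col=4): c = -0.8900 + -0.9775i → escape time 3
(row=4, col=0): c = -2.0000 + -1.4500i → escape time 1
(row=4, col=1): c = -1.7225 + -1.4500i → escape time 1
(row=4, col=2): c = -1.4450 + -1.4500i → escape time 1
(row=4, col=3): c = -1.1675 + -1.4500i → escape time 2
(row=4, col=4): c = -0.8900 + -1.4500i → escape time 2

Answer: 13466
16666
13355
12333
11122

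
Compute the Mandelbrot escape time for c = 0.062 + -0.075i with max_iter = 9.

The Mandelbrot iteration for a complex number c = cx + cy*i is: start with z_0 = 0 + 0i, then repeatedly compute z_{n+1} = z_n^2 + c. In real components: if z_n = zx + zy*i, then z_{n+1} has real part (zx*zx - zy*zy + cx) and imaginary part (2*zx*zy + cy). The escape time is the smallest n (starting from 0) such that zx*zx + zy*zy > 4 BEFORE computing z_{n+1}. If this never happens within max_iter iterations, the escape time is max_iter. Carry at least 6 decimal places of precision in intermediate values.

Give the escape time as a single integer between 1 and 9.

Answer: 9

Derivation:
z_0 = 0 + 0i, c = 0.0620 + -0.0750i
Iter 1: z = 0.0620 + -0.0750i, |z|^2 = 0.0095
Iter 2: z = 0.0602 + -0.0843i, |z|^2 = 0.0107
Iter 3: z = 0.0585 + -0.0852i, |z|^2 = 0.0107
Iter 4: z = 0.0582 + -0.0850i, |z|^2 = 0.0106
Iter 5: z = 0.0582 + -0.0849i, |z|^2 = 0.0106
Iter 6: z = 0.0582 + -0.0849i, |z|^2 = 0.0106
Iter 7: z = 0.0582 + -0.0849i, |z|^2 = 0.0106
Iter 8: z = 0.0582 + -0.0849i, |z|^2 = 0.0106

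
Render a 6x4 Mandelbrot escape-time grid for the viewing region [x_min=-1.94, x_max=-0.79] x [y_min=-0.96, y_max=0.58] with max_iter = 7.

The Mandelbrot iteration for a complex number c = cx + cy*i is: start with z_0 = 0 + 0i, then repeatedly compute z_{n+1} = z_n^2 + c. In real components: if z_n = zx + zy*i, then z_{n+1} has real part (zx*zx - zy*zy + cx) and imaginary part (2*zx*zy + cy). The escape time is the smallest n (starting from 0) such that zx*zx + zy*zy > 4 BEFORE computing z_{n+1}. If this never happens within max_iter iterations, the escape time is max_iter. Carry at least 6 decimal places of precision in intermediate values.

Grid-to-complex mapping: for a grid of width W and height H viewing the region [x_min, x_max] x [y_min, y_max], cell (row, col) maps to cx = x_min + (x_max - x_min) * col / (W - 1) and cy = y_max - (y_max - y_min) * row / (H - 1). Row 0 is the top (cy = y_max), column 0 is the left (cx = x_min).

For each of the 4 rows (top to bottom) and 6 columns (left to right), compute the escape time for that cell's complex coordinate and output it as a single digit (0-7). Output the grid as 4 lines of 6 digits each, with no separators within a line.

Answer: 133355
567777
233657
123333

Derivation:
(row=0, col=0): c = -1.9400 + 0.5800i → escape time 1
(row=0, col=1): c = -1.7100 + 0.5800i → escape time 3
(row=0, col=2): c = -1.4800 + 0.5800i → escape time 3
(row=0, col=3): c = -1.2500 + 0.5800i → escape time 3
(row=0, col=4): c = -1.0200 + 0.5800i → escape time 5
(row=0, col=5): c = -0.7900 + 0.5800i → escape time 5
(row=1, col=0): c = -1.9400 + 0.0667i → escape time 5
(row=1, col=1): c = -1.7100 + 0.0667i → escape time 6
(row=1, col=2): c = -1.4800 + 0.0667i → escape time 7
(row=1, col=3): c = -1.2500 + 0.0667i → escape time 7
(row=1, col=4): c = -1.0200 + 0.0667i → escape time 7
(row=1, col=5): c = -0.7900 + 0.0667i → escape time 7
(row=2, col=0): c = -1.9400 + -0.4467i → escape time 2
(row=2, col=1): c = -1.7100 + -0.4467i → escape time 3
(row=2, col=2): c = -1.4800 + -0.4467i → escape time 3
(row=2, col=3): c = -1.2500 + -0.4467i → escape time 6
(row=2, col=4): c = -1.0200 + -0.4467i → escape time 5
(row=2, col=5): c = -0.7900 + -0.4467i → escape time 7
(row=3, col=0): c = -1.9400 + -0.9600i → escape time 1
(row=3, col=1): c = -1.7100 + -0.9600i → escape time 2
(row=3, col=2): c = -1.4800 + -0.9600i → escape time 3
(row=3, col=3): c = -1.2500 + -0.9600i → escape time 3
(row=3, col=4): c = -1.0200 + -0.9600i → escape time 3
(row=3, col=5): c = -0.7900 + -0.9600i → escape time 3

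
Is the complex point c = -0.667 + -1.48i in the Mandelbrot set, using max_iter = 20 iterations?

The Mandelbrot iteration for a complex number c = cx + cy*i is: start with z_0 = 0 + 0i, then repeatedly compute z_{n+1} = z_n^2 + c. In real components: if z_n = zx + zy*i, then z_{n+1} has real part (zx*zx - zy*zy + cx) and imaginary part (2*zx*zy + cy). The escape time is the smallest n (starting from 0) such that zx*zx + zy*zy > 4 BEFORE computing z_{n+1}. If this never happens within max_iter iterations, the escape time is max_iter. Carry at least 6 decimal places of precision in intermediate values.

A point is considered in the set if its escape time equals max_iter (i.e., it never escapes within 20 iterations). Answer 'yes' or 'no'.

z_0 = 0 + 0i, c = -0.6670 + -1.4800i
Iter 1: z = -0.6670 + -1.4800i, |z|^2 = 2.6353
Iter 2: z = -2.4125 + 0.4943i, |z|^2 = 6.0646
Escaped at iteration 2

Answer: no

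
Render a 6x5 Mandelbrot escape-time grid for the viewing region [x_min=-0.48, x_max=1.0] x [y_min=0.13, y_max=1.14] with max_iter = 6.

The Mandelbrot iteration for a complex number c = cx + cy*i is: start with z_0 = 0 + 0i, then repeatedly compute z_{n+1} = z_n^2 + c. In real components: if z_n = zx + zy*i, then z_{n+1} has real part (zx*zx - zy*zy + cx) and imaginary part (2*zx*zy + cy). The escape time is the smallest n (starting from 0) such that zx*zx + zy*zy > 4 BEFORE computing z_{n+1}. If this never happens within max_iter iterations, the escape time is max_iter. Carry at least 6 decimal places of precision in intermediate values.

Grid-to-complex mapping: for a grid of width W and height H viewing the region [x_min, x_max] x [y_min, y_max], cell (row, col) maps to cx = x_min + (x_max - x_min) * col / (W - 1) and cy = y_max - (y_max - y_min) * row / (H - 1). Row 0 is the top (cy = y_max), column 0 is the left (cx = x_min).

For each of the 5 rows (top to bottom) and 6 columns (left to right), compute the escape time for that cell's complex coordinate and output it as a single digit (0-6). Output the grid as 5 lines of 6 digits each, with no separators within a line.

(row=0, col=0): c = -0.4800 + 1.1400i → escape time 3
(row=0, col=1): c = -0.1840 + 1.1400i → escape time 5
(row=0, col=2): c = 0.1120 + 1.1400i → escape time 3
(row=0, col=3): c = 0.4080 + 1.1400i → escape time 2
(row=0, col=4): c = 0.7040 + 1.1400i → escape time 2
(row=0, col=5): c = 1.0000 + 1.1400i → escape time 2
(row=1, col=0): c = -0.4800 + 0.8875i → escape time 4
(row=1, col=1): c = -0.1840 + 0.8875i → escape time 6
(row=1, col=2): c = 0.1120 + 0.8875i → escape time 5
(row=1, col=3): c = 0.4080 + 0.8875i → escape time 3
(row=1, col=4): c = 0.7040 + 0.8875i → escape time 2
(row=1, col=5): c = 1.0000 + 0.8875i → escape time 2
(row=2, col=0): c = -0.4800 + 0.6350i → escape time 6
(row=2, col=1): c = -0.1840 + 0.6350i → escape time 6
(row=2, col=2): c = 0.1120 + 0.6350i → escape time 6
(row=2, col=3): c = 0.4080 + 0.6350i → escape time 6
(row=2, col=4): c = 0.7040 + 0.6350i → escape time 3
(row=2, col=5): c = 1.0000 + 0.6350i → escape time 2
(row=3, col=0): c = -0.4800 + 0.3825i → escape time 6
(row=3, col=1): c = -0.1840 + 0.3825i → escape time 6
(row=3, col=2): c = 0.1120 + 0.3825i → escape time 6
(row=3, col=3): c = 0.4080 + 0.3825i → escape time 6
(row=3, col=4): c = 0.7040 + 0.3825i → escape time 3
(row=3, col=5): c = 1.0000 + 0.3825i → escape time 2
(row=4, col=0): c = -0.4800 + 0.1300i → escape time 6
(row=4, col=1): c = -0.1840 + 0.1300i → escape time 6
(row=4, col=2): c = 0.1120 + 0.1300i → escape time 6
(row=4, col=3): c = 0.4080 + 0.1300i → escape time 6
(row=4, col=4): c = 0.7040 + 0.1300i → escape time 3
(row=4, col=5): c = 1.0000 + 0.1300i → escape time 2

Answer: 353222
465322
666632
666632
666632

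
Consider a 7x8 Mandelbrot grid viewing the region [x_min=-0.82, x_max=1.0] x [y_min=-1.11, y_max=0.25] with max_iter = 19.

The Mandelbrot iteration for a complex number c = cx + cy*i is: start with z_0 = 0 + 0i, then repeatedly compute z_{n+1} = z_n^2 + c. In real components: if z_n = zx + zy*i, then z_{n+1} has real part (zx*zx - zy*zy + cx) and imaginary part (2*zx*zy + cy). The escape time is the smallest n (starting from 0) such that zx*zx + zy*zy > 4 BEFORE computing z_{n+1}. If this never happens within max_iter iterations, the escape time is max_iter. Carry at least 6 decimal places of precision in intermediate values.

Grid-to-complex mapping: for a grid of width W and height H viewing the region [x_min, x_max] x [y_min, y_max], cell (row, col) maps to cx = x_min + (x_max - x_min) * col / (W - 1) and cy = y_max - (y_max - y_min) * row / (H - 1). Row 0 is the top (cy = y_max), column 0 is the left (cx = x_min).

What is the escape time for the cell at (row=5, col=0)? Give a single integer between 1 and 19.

Answer: 4

Derivation:
z_0 = 0 + 0i, c = -0.8200 + -0.7214i
Iter 1: z = -0.8200 + -0.7214i, |z|^2 = 1.1929
Iter 2: z = -0.6681 + 0.4617i, |z|^2 = 0.6595
Iter 3: z = -0.5869 + -1.3383i, |z|^2 = 2.1356
Iter 4: z = -2.2667 + 0.8494i, |z|^2 = 5.8595
Escaped at iteration 4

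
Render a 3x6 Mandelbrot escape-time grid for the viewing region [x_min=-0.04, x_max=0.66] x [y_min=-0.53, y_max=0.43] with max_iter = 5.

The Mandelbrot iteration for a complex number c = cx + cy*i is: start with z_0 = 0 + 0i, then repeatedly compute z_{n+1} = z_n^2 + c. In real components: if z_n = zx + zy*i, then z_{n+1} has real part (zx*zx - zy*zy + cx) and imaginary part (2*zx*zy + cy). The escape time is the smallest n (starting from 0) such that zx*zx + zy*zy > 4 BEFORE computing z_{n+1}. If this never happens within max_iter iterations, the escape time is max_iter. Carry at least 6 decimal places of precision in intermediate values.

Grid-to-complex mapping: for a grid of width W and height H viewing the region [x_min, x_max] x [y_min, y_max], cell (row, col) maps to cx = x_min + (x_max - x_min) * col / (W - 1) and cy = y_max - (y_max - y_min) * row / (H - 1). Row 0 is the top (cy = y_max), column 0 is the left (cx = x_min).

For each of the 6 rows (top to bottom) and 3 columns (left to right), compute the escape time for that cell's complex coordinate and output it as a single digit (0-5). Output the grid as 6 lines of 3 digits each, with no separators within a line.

Answer: 553
554
554
554
553
553

Derivation:
(row=0, col=0): c = -0.0400 + 0.4300i → escape time 5
(row=0, col=1): c = 0.3100 + 0.4300i → escape time 5
(row=0, col=2): c = 0.6600 + 0.4300i → escape time 3
(row=1, col=0): c = -0.0400 + 0.2380i → escape time 5
(row=1, col=1): c = 0.3100 + 0.2380i → escape time 5
(row=1, col=2): c = 0.6600 + 0.2380i → escape time 4
(row=2, col=0): c = -0.0400 + 0.0460i → escape time 5
(row=2, col=1): c = 0.3100 + 0.0460i → escape time 5
(row=2, col=2): c = 0.6600 + 0.0460i → escape time 4
(row=3, col=0): c = -0.0400 + -0.1460i → escape time 5
(row=3, col=1): c = 0.3100 + -0.1460i → escape time 5
(row=3, col=2): c = 0.6600 + -0.1460i → escape time 4
(row=4, col=0): c = -0.0400 + -0.3380i → escape time 5
(row=4, col=1): c = 0.3100 + -0.3380i → escape time 5
(row=4, col=2): c = 0.6600 + -0.3380i → escape time 3
(row=5, col=0): c = -0.0400 + -0.5300i → escape time 5
(row=5, col=1): c = 0.3100 + -0.5300i → escape time 5
(row=5, col=2): c = 0.6600 + -0.5300i → escape time 3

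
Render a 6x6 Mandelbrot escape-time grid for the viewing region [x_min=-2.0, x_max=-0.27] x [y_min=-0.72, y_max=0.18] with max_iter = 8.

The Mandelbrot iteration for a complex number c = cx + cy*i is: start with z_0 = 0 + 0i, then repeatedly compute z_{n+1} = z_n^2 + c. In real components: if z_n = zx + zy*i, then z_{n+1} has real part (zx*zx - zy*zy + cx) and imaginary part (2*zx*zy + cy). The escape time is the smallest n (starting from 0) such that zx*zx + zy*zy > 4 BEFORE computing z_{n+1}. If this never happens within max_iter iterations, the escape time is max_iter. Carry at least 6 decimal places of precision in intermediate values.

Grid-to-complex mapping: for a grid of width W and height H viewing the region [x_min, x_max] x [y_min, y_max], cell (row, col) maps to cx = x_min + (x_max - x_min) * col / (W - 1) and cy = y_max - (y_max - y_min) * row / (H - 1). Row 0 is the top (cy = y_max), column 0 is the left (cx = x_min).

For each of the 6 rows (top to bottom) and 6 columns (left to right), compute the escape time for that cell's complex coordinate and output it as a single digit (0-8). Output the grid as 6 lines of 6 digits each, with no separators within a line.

Answer: 158888
888888
158888
146888
133588
133468

Derivation:
(row=0, col=0): c = -2.0000 + 0.1800i → escape time 1
(row=0, col=1): c = -1.6540 + 0.1800i → escape time 5
(row=0, col=2): c = -1.3080 + 0.1800i → escape time 8
(row=0, col=3): c = -0.9620 + 0.1800i → escape time 8
(row=0, col=4): c = -0.6160 + 0.1800i → escape time 8
(row=0, col=5): c = -0.2700 + 0.1800i → escape time 8
(row=1, col=0): c = -2.0000 + 0.0000i → escape time 8
(row=1, col=1): c = -1.6540 + 0.0000i → escape time 8
(row=1, col=2): c = -1.3080 + 0.0000i → escape time 8
(row=1, col=3): c = -0.9620 + 0.0000i → escape time 8
(row=1, col=4): c = -0.6160 + 0.0000i → escape time 8
(row=1, col=5): c = -0.2700 + 0.0000i → escape time 8
(row=2, col=0): c = -2.0000 + -0.1800i → escape time 1
(row=2, col=1): c = -1.6540 + -0.1800i → escape time 5
(row=2, col=2): c = -1.3080 + -0.1800i → escape time 8
(row=2, col=3): c = -0.9620 + -0.1800i → escape time 8
(row=2, col=4): c = -0.6160 + -0.1800i → escape time 8
(row=2, col=5): c = -0.2700 + -0.1800i → escape time 8
(row=3, col=0): c = -2.0000 + -0.3600i → escape time 1
(row=3, col=1): c = -1.6540 + -0.3600i → escape time 4
(row=3, col=2): c = -1.3080 + -0.3600i → escape time 6
(row=3, col=3): c = -0.9620 + -0.3600i → escape time 8
(row=3, col=4): c = -0.6160 + -0.3600i → escape time 8
(row=3, col=5): c = -0.2700 + -0.3600i → escape time 8
(row=4, col=0): c = -2.0000 + -0.5400i → escape time 1
(row=4, col=1): c = -1.6540 + -0.5400i → escape time 3
(row=4, col=2): c = -1.3080 + -0.5400i → escape time 3
(row=4, col=3): c = -0.9620 + -0.5400i → escape time 5
(row=4, col=4): c = -0.6160 + -0.5400i → escape time 8
(row=4, col=5): c = -0.2700 + -0.5400i → escape time 8
(row=5, col=0): c = -2.0000 + -0.7200i → escape time 1
(row=5, col=1): c = -1.6540 + -0.7200i → escape time 3
(row=5, col=2): c = -1.3080 + -0.7200i → escape time 3
(row=5, col=3): c = -0.9620 + -0.7200i → escape time 4
(row=5, col=4): c = -0.6160 + -0.7200i → escape time 6
(row=5, col=5): c = -0.2700 + -0.7200i → escape time 8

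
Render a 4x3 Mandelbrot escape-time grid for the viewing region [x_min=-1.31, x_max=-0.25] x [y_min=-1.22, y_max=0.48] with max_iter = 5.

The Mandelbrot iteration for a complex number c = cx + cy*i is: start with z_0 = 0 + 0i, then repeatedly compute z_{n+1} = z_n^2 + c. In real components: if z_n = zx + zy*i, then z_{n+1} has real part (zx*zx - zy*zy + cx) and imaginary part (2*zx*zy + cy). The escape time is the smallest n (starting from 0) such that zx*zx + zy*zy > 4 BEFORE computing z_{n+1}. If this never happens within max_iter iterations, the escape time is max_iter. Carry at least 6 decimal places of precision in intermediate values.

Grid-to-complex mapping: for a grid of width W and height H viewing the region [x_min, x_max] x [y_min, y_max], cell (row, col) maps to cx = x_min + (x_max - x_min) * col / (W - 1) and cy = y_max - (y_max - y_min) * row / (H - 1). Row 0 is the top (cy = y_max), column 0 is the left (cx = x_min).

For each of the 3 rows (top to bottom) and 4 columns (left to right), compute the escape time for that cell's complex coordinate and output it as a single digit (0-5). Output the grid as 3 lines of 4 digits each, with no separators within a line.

(row=0, col=0): c = -1.3100 + 0.4800i → escape time 4
(row=0, col=1): c = -0.9567 + 0.4800i → escape time 5
(row=0, col=2): c = -0.6033 + 0.4800i → escape time 5
(row=0, col=3): c = -0.2500 + 0.4800i → escape time 5
(row=1, col=0): c = -1.3100 + -0.3700i → escape time 5
(row=1, col=1): c = -0.9567 + -0.3700i → escape time 5
(row=1, col=2): c = -0.6033 + -0.3700i → escape time 5
(row=1, col=3): c = -0.2500 + -0.3700i → escape time 5
(row=2, col=0): c = -1.3100 + -1.2200i → escape time 2
(row=2, col=1): c = -0.9567 + -1.2200i → escape time 3
(row=2, col=2): c = -0.6033 + -1.2200i → escape time 3
(row=2, col=3): c = -0.2500 + -1.2200i → escape time 3

Answer: 4555
5555
2333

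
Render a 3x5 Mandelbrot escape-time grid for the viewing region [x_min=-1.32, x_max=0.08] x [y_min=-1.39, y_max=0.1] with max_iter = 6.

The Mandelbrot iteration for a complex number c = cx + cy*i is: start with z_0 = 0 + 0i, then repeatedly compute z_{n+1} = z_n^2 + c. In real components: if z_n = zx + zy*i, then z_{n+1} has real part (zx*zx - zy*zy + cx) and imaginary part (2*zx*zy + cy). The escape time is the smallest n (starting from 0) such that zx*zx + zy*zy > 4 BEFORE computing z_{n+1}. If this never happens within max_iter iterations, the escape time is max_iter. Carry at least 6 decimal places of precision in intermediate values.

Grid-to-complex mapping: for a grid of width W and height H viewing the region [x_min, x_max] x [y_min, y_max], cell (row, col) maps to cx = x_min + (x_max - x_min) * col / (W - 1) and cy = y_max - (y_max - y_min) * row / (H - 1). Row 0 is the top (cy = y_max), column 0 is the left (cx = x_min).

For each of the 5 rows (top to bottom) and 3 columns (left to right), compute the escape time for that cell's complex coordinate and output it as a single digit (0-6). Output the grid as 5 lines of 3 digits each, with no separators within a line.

Answer: 666
666
366
344
222

Derivation:
(row=0, col=0): c = -1.3200 + 0.1000i → escape time 6
(row=0, col=1): c = -0.6200 + 0.1000i → escape time 6
(row=0, col=2): c = 0.0800 + 0.1000i → escape time 6
(row=1, col=0): c = -1.3200 + -0.2725i → escape time 6
(row=1, col=1): c = -0.6200 + -0.2725i → escape time 6
(row=1, col=2): c = 0.0800 + -0.2725i → escape time 6
(row=2, col=0): c = -1.3200 + -0.6450i → escape time 3
(row=2, col=1): c = -0.6200 + -0.6450i → escape time 6
(row=2, col=2): c = 0.0800 + -0.6450i → escape time 6
(row=3, col=0): c = -1.3200 + -1.0175i → escape time 3
(row=3, col=1): c = -0.6200 + -1.0175i → escape time 4
(row=3, col=2): c = 0.0800 + -1.0175i → escape time 4
(row=4, col=0): c = -1.3200 + -1.3900i → escape time 2
(row=4, col=1): c = -0.6200 + -1.3900i → escape time 2
(row=4, col=2): c = 0.0800 + -1.3900i → escape time 2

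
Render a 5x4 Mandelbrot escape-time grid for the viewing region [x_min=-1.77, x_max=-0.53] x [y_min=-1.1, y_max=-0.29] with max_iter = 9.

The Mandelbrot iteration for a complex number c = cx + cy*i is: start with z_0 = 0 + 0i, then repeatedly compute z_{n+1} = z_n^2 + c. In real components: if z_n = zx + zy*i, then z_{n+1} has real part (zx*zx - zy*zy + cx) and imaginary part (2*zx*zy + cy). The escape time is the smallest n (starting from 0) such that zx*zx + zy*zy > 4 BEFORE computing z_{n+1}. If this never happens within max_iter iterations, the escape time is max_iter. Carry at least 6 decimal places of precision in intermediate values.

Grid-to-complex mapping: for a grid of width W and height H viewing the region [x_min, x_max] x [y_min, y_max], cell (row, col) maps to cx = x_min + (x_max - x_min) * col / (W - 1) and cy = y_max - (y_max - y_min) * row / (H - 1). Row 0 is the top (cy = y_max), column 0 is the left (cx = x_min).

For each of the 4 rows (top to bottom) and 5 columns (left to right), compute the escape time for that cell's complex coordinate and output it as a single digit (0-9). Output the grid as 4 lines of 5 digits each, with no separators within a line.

(row=0, col=0): c = -1.7700 + -0.2900i → escape time 4
(row=0, col=1): c = -1.4600 + -0.2900i → escape time 5
(row=0, col=2): c = -1.1500 + -0.2900i → escape time 9
(row=0, col=3): c = -0.8400 + -0.2900i → escape time 9
(row=0, col=4): c = -0.5300 + -0.2900i → escape time 9
(row=1, col=0): c = -1.7700 + -0.5600i → escape time 3
(row=1, col=1): c = -1.4600 + -0.5600i → escape time 3
(row=1, col=2): c = -1.1500 + -0.5600i → escape time 4
(row=1, col=3): c = -0.8400 + -0.5600i → escape time 5
(row=1, col=4): c = -0.5300 + -0.5600i → escape time 9
(row=2, col=0): c = -1.7700 + -0.8300i → escape time 2
(row=2, col=1): c = -1.4600 + -0.8300i → escape time 3
(row=2, col=2): c = -1.1500 + -0.8300i → escape time 3
(row=2, col=3): c = -0.8400 + -0.8300i → escape time 4
(row=2, col=4): c = -0.5300 + -0.8300i → escape time 5
(row=3, col=0): c = -1.7700 + -1.1000i → escape time 1
(row=3, col=1): c = -1.4600 + -1.1000i → escape time 2
(row=3, col=2): c = -1.1500 + -1.1000i → escape time 3
(row=3, col=3): c = -0.8400 + -1.1000i → escape time 3
(row=3, col=4): c = -0.5300 + -1.1000i → escape time 3

Answer: 45999
33459
23345
12333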